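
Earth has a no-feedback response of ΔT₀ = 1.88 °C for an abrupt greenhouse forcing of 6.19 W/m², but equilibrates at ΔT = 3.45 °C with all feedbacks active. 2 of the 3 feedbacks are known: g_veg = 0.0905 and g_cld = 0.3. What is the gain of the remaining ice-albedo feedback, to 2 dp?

Amplification A = ΔT/ΔT₀ = 3.45/1.88 = 1.835.
Total gain g = 1 − 1/A = 1 − 1/1.835 = 0.455.
Known gains sum to 0.0905 + 0.3 = 0.3905.
g_ice = 0.455 − 0.3905 = 0.06.

0.06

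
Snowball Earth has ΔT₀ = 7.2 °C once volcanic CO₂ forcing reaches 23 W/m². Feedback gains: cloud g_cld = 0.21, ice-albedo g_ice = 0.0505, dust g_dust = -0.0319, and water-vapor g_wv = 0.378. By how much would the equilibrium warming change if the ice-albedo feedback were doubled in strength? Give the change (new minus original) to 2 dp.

Original: g = 0.6066, ΔT = 7.2/(1−0.6066) = 18.3020 °C.
With doubled ice-albedo: g' = 0.6571, ΔT' = 7.2/(1−0.6571) = 20.9974 °C.
Change = 20.9974 − 18.3020 = 2.70 °C.

2.70 °C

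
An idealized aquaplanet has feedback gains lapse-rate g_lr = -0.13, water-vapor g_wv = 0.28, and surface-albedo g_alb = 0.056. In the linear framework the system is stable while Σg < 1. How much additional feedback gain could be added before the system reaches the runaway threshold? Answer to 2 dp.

0.79

Current total gain = -0.13 + 0.28 + 0.056 = 0.206.
Margin to runaway = 1 − 0.206 = 0.79.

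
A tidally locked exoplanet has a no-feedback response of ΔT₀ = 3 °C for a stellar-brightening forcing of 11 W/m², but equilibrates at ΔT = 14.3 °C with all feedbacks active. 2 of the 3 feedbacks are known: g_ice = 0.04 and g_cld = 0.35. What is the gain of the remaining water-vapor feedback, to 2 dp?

Amplification A = ΔT/ΔT₀ = 14.3/3 = 4.767.
Total gain g = 1 − 1/A = 1 − 1/4.767 = 0.7902.
Known gains sum to 0.04 + 0.35 = 0.39.
g_wv = 0.7902 − 0.39 = 0.40.

0.40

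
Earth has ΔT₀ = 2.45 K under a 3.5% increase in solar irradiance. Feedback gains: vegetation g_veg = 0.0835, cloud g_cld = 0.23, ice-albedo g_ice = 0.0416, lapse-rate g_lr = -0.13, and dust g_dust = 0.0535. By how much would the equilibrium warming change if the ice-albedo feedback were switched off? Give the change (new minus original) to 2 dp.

Original: g = 0.2786, ΔT = 2.45/(1−0.2786) = 3.3962 K.
Without ice-albedo: g' = 0.237, ΔT' = 2.45/(1−0.237) = 3.2110 K.
Change = 3.2110 − 3.3962 = -0.19 K.

-0.19 K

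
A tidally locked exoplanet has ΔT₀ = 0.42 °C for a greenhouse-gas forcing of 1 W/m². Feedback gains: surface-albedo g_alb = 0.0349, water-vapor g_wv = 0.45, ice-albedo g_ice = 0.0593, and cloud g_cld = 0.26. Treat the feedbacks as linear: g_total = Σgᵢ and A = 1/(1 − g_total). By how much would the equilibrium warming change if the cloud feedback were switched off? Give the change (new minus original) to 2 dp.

-1.22 °C

Original: g = 0.8042, ΔT = 0.42/(1−0.8042) = 2.1450 °C.
Without cloud: g' = 0.5442, ΔT' = 0.42/(1−0.5442) = 0.9215 °C.
Change = 0.9215 − 2.1450 = -1.22 °C.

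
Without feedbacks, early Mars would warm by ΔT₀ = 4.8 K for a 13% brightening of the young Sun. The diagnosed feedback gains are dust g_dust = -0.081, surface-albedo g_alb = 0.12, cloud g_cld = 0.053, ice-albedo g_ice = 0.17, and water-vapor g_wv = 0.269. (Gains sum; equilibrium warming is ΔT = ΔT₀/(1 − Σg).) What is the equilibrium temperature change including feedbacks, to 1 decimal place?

Total gain g = -0.081 + 0.12 + 0.053 + 0.17 + 0.269 = 0.531.
Amplification A = 1/(1 − 0.531) = 2.132.
ΔT = 4.8 × 2.132 = 10.2 K.

10.2 K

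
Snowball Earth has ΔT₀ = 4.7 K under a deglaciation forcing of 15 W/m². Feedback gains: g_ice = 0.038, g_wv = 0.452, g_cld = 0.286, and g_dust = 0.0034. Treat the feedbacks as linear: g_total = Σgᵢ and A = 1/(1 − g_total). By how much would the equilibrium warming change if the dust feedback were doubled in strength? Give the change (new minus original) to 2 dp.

Original: g = 0.7794, ΔT = 4.7/(1−0.7794) = 21.3055 K.
With doubled dust: g' = 0.7828, ΔT' = 4.7/(1−0.7828) = 21.6390 K.
Change = 21.6390 − 21.3055 = 0.33 K.

0.33 K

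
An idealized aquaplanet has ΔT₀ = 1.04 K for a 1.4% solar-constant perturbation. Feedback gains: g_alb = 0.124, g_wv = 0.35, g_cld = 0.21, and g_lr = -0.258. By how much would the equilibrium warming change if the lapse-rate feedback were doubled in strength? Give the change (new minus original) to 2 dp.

-0.56 K

Original: g = 0.426, ΔT = 1.04/(1−0.426) = 1.8118 K.
With doubled lapse-rate: g' = 0.168, ΔT' = 1.04/(1−0.168) = 1.2500 K.
Change = 1.2500 − 1.8118 = -0.56 K.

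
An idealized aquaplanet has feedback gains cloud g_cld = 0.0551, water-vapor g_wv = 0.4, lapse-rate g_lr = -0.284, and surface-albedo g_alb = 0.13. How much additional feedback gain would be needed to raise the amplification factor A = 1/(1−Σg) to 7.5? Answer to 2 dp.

0.57

Current total gain = 0.3011.
Target gain for A = 7.5: g* = 1 − 1/7.5 = 0.8667.
Additional gain needed = 0.8667 − 0.3011 = 0.57.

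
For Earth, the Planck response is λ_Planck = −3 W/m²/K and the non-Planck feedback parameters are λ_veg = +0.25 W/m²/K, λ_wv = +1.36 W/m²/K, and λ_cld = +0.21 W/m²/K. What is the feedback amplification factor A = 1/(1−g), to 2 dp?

2.54

Convert to gains: g_veg = 0.25/3 = 0.08333; g_wv = 1.36/3 = 0.4533; g_cld = 0.21/3 = 0.07.
Total gain g = 0.60663.
A = 1/(1 − 0.60663) = 2.54.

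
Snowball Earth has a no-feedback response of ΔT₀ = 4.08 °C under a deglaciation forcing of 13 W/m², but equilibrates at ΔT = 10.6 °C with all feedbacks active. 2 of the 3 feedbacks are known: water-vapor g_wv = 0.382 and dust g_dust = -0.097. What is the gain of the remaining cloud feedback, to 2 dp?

0.33

Amplification A = ΔT/ΔT₀ = 10.6/4.08 = 2.598.
Total gain g = 1 − 1/A = 1 − 1/2.598 = 0.6151.
Known gains sum to 0.382 − 0.097 = 0.285.
g_cld = 0.6151 − 0.285 = 0.33.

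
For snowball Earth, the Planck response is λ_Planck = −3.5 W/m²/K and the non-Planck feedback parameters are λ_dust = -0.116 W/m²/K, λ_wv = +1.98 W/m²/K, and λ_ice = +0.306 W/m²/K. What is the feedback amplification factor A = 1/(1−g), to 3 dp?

2.632

Convert to gains: g_dust = -0.116/3.5 = -0.03314; g_wv = 1.98/3.5 = 0.5657; g_ice = 0.306/3.5 = 0.08743.
Total gain g = 0.61999.
A = 1/(1 − 0.61999) = 2.632.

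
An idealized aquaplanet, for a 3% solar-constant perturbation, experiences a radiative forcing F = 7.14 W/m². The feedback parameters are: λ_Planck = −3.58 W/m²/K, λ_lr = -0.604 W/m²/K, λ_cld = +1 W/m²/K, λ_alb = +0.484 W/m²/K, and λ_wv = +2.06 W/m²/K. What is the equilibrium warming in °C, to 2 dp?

Net feedback parameter λ = (−3.58) + (-0.604) + (+1) + (+0.484) + (+2.06) = -0.64 W/m²/K.
ΔT = −F/λ = −7.14/(-0.64) = 11.16 °C.

11.16 °C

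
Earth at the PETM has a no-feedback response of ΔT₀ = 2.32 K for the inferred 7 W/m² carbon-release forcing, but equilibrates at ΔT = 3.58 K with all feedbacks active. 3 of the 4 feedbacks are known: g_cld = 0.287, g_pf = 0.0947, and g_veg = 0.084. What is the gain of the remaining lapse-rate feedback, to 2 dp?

Amplification A = ΔT/ΔT₀ = 3.58/2.32 = 1.543.
Total gain g = 1 − 1/A = 1 − 1/1.543 = 0.3519.
Known gains sum to 0.287 + 0.0947 + 0.084 = 0.4657.
g_lr = 0.3519 − 0.4657 = -0.11.

-0.11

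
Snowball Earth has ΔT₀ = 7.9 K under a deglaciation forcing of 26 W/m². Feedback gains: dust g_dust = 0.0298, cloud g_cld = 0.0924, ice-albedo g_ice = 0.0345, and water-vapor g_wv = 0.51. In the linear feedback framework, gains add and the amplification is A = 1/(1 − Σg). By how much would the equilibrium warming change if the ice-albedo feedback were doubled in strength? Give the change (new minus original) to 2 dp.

2.74 K

Original: g = 0.6667, ΔT = 7.9/(1−0.6667) = 23.7024 K.
With doubled ice-albedo: g' = 0.7012, ΔT' = 7.9/(1−0.7012) = 26.4391 K.
Change = 26.4391 − 23.7024 = 2.74 K.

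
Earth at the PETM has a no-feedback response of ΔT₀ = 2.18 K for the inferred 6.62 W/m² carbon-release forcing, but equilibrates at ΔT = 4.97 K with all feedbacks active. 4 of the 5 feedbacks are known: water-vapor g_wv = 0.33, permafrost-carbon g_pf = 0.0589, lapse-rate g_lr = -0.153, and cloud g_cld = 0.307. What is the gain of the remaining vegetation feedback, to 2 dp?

Amplification A = ΔT/ΔT₀ = 4.97/2.18 = 2.28.
Total gain g = 1 − 1/A = 1 − 1/2.28 = 0.5614.
Known gains sum to 0.33 + 0.0589 − 0.153 + 0.307 = 0.5429.
g_veg = 0.5614 − 0.5429 = 0.02.

0.02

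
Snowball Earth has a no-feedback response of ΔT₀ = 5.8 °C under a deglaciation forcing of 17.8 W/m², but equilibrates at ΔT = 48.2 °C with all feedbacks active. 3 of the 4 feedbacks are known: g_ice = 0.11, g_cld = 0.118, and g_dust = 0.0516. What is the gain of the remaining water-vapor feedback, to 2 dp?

0.60

Amplification A = ΔT/ΔT₀ = 48.2/5.8 = 8.31.
Total gain g = 1 − 1/A = 1 − 1/8.31 = 0.8797.
Known gains sum to 0.11 + 0.118 + 0.0516 = 0.2796.
g_wv = 0.8797 − 0.2796 = 0.60.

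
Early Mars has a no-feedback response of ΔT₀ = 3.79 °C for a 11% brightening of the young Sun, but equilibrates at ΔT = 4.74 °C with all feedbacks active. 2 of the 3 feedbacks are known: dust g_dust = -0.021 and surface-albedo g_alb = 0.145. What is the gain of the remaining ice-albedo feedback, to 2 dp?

Amplification A = ΔT/ΔT₀ = 4.74/3.79 = 1.251.
Total gain g = 1 − 1/A = 1 − 1/1.251 = 0.2006.
Known gains sum to -0.021 + 0.145 = 0.124.
g_ice = 0.2006 − 0.124 = 0.08.

0.08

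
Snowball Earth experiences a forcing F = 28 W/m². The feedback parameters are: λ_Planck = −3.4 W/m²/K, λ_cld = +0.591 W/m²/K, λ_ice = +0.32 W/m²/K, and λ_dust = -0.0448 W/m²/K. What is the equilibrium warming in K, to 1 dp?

11.1 K

Net feedback parameter λ = (−3.4) + (+0.591) + (+0.32) + (-0.0448) = -2.5338 W/m²/K.
ΔT = −F/λ = −28/(-2.5338) = 11.1 K.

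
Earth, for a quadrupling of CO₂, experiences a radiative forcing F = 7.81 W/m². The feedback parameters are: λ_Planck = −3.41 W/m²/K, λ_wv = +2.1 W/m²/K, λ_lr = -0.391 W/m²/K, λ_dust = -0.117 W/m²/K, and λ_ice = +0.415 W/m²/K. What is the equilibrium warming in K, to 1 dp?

Net feedback parameter λ = (−3.41) + (+2.1) + (-0.391) + (-0.117) + (+0.415) = -1.403 W/m²/K.
ΔT = −F/λ = −7.81/(-1.403) = 5.6 K.

5.6 K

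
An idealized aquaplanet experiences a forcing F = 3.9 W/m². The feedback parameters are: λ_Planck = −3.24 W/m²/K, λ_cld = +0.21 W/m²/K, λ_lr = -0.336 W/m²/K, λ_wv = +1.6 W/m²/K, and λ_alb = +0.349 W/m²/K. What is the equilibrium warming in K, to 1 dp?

Net feedback parameter λ = (−3.24) + (+0.21) + (-0.336) + (+1.6) + (+0.349) = -1.417 W/m²/K.
ΔT = −F/λ = −3.9/(-1.417) = 2.8 K.

2.8 K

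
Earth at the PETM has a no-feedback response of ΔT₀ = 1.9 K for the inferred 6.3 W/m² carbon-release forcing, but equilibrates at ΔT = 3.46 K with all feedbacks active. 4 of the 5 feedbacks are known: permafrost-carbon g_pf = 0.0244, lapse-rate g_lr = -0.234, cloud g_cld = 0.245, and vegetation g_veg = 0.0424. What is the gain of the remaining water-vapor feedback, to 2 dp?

0.37

Amplification A = ΔT/ΔT₀ = 3.46/1.9 = 1.821.
Total gain g = 1 − 1/A = 1 − 1/1.821 = 0.4509.
Known gains sum to 0.0244 − 0.234 + 0.245 + 0.0424 = 0.0778.
g_wv = 0.4509 − 0.0778 = 0.37.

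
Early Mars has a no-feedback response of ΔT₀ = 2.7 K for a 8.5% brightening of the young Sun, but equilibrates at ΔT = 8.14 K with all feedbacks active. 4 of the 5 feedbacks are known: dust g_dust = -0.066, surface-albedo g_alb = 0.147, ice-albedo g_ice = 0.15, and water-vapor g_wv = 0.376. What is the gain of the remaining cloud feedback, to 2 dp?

0.06

Amplification A = ΔT/ΔT₀ = 8.14/2.7 = 3.015.
Total gain g = 1 − 1/A = 1 − 1/3.015 = 0.6683.
Known gains sum to -0.066 + 0.147 + 0.15 + 0.376 = 0.607.
g_cld = 0.6683 − 0.607 = 0.06.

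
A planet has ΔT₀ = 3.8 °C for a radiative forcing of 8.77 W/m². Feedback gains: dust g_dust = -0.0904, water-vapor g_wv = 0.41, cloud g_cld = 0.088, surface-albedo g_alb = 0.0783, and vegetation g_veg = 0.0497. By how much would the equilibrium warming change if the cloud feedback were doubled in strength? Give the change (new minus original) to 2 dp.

1.91 °C

Original: g = 0.5356, ΔT = 3.8/(1−0.5356) = 8.1826 °C.
With doubled cloud: g' = 0.6236, ΔT' = 3.8/(1−0.6236) = 10.0956 °C.
Change = 10.0956 − 8.1826 = 1.91 °C.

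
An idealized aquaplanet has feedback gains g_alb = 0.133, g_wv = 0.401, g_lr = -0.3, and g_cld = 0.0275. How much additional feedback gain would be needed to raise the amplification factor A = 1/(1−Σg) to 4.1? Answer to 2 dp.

0.49

Current total gain = 0.2615.
Target gain for A = 4.1: g* = 1 − 1/4.1 = 0.7561.
Additional gain needed = 0.7561 − 0.2615 = 0.49.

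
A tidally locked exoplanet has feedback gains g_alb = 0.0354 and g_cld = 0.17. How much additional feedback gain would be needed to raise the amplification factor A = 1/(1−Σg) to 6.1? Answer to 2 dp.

0.63

Current total gain = 0.2054.
Target gain for A = 6.1: g* = 1 − 1/6.1 = 0.8361.
Additional gain needed = 0.8361 − 0.2054 = 0.63.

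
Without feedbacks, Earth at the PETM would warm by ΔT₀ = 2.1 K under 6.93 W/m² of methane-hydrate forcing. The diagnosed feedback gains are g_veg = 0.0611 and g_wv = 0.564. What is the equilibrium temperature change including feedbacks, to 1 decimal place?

5.6 K

Total gain g = 0.0611 + 0.564 = 0.6251.
Amplification A = 1/(1 − 0.6251) = 2.667.
ΔT = 2.1 × 2.667 = 5.6 K.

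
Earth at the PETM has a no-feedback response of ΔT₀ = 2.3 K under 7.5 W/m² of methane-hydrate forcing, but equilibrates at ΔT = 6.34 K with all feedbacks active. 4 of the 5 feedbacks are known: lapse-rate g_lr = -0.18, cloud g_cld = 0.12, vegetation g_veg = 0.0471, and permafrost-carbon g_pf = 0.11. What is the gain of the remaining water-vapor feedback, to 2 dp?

Amplification A = ΔT/ΔT₀ = 6.34/2.3 = 2.757.
Total gain g = 1 − 1/A = 1 − 1/2.757 = 0.6373.
Known gains sum to -0.18 + 0.12 + 0.0471 + 0.11 = 0.0971.
g_wv = 0.6373 − 0.0971 = 0.54.

0.54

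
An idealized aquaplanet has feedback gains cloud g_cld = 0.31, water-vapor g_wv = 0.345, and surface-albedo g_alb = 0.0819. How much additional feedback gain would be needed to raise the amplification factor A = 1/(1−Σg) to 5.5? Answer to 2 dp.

0.08

Current total gain = 0.7369.
Target gain for A = 5.5: g* = 1 − 1/5.5 = 0.8182.
Additional gain needed = 0.8182 − 0.7369 = 0.08.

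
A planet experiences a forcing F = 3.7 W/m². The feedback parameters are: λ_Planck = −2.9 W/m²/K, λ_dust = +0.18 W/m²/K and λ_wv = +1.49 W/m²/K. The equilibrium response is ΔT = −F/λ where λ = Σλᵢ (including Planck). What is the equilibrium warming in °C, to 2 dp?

3.01 °C

Net feedback parameter λ = (−2.9) + (+0.18) + (+1.49) = -1.23 W/m²/K.
ΔT = −F/λ = −3.7/(-1.23) = 3.01 °C.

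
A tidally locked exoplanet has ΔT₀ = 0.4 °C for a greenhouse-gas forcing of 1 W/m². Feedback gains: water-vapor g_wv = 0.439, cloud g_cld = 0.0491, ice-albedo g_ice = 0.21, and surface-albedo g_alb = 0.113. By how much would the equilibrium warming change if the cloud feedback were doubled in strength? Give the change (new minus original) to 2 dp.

Original: g = 0.8111, ΔT = 0.4/(1−0.8111) = 2.1175 °C.
With doubled cloud: g' = 0.8602, ΔT' = 0.4/(1−0.8602) = 2.8612 °C.
Change = 2.8612 − 2.1175 = 0.74 °C.

0.74 °C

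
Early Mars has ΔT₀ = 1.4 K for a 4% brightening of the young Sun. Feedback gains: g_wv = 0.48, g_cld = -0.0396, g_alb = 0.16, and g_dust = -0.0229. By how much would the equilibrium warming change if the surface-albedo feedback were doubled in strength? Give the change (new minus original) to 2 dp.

2.02 K

Original: g = 0.5775, ΔT = 1.4/(1−0.5775) = 3.3136 K.
With doubled surface-albedo: g' = 0.7375, ΔT' = 1.4/(1−0.7375) = 5.3333 K.
Change = 5.3333 − 3.3136 = 2.02 K.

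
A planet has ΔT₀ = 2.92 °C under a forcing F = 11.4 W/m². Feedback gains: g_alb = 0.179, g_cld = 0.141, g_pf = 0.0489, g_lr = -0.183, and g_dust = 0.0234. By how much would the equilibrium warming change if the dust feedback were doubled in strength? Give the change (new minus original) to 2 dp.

Original: g = 0.2093, ΔT = 2.92/(1−0.2093) = 3.6929 °C.
With doubled dust: g' = 0.2327, ΔT' = 2.92/(1−0.2327) = 3.8056 °C.
Change = 3.8056 − 3.6929 = 0.11 °C.

0.11 °C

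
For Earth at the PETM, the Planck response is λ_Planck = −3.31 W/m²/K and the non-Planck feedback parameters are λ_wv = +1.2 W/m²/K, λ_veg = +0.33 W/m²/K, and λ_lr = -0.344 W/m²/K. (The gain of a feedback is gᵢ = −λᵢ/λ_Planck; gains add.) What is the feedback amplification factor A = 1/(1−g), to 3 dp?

1.558

Convert to gains: g_wv = 1.2/3.31 = 0.3625; g_veg = 0.33/3.31 = 0.0997; g_lr = -0.344/3.31 = -0.1039.
Total gain g = 0.3583.
A = 1/(1 − 0.3583) = 1.558.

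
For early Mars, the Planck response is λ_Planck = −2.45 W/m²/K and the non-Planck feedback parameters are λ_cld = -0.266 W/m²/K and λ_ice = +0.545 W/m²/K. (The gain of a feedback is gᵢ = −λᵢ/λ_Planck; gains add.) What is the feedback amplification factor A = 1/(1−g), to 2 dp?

1.13

Convert to gains: g_cld = -0.266/2.45 = -0.1086; g_ice = 0.545/2.45 = 0.2224.
Total gain g = 0.1138.
A = 1/(1 − 0.1138) = 1.13.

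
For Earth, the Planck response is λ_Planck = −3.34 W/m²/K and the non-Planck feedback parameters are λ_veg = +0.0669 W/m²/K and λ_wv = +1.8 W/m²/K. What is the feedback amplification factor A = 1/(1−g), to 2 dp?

2.27

Convert to gains: g_veg = 0.0669/3.34 = 0.02003; g_wv = 1.8/3.34 = 0.5389.
Total gain g = 0.55893.
A = 1/(1 − 0.55893) = 2.27.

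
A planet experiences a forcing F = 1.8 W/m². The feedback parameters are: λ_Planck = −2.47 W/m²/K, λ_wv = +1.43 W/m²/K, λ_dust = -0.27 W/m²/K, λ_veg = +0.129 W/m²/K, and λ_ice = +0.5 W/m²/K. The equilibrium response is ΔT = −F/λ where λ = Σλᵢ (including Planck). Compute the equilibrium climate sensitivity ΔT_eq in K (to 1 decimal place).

Net feedback parameter λ = (−2.47) + (+1.43) + (-0.27) + (+0.129) + (+0.5) = -0.681 W/m²/K.
ΔT = −F/λ = −1.8/(-0.681) = 2.6 K.

2.6 K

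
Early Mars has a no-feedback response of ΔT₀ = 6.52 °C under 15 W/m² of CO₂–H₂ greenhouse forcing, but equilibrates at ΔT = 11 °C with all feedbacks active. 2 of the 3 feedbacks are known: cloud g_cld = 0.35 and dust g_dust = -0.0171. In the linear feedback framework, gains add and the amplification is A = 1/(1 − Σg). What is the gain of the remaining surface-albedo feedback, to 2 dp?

Amplification A = ΔT/ΔT₀ = 11/6.52 = 1.687.
Total gain g = 1 − 1/A = 1 − 1/1.687 = 0.4072.
Known gains sum to 0.35 − 0.0171 = 0.3329.
g_alb = 0.4072 − 0.3329 = 0.07.

0.07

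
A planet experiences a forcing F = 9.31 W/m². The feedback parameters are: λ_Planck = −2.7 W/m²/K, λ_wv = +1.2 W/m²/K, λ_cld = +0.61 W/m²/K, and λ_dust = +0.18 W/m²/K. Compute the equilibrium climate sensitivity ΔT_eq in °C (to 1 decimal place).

13.1 °C

Net feedback parameter λ = (−2.7) + (+1.2) + (+0.61) + (+0.18) = -0.71 W/m²/K.
ΔT = −F/λ = −9.31/(-0.71) = 13.1 °C.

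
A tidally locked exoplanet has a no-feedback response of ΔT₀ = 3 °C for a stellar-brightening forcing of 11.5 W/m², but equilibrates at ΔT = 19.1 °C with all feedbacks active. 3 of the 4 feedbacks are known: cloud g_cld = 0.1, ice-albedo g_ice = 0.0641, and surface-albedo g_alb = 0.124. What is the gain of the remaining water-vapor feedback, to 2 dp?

0.55

Amplification A = ΔT/ΔT₀ = 19.1/3 = 6.367.
Total gain g = 1 − 1/A = 1 − 1/6.367 = 0.8429.
Known gains sum to 0.1 + 0.0641 + 0.124 = 0.2881.
g_wv = 0.8429 − 0.2881 = 0.55.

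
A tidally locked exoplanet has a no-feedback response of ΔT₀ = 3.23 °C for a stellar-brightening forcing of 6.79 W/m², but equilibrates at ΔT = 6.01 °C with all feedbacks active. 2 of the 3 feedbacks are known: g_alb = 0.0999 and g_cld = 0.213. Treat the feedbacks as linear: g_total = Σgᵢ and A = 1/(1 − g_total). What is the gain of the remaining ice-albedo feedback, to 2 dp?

0.15

Amplification A = ΔT/ΔT₀ = 6.01/3.23 = 1.861.
Total gain g = 1 − 1/A = 1 − 1/1.861 = 0.4627.
Known gains sum to 0.0999 + 0.213 = 0.3129.
g_ice = 0.4627 − 0.3129 = 0.15.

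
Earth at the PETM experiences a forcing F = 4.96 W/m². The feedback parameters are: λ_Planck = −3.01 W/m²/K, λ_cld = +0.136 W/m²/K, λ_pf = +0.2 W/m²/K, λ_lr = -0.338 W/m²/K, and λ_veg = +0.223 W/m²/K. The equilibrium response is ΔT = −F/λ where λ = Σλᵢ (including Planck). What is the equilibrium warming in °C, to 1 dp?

Net feedback parameter λ = (−3.01) + (+0.136) + (+0.2) + (-0.338) + (+0.223) = -2.789 W/m²/K.
ΔT = −F/λ = −4.96/(-2.789) = 1.8 °C.

1.8 °C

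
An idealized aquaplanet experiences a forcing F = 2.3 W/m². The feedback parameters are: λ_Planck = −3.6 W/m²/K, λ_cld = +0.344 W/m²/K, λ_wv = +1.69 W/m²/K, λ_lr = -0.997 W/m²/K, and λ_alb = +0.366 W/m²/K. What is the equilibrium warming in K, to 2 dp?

1.05 K

Net feedback parameter λ = (−3.6) + (+0.344) + (+1.69) + (-0.997) + (+0.366) = -2.197 W/m²/K.
ΔT = −F/λ = −2.3/(-2.197) = 1.05 K.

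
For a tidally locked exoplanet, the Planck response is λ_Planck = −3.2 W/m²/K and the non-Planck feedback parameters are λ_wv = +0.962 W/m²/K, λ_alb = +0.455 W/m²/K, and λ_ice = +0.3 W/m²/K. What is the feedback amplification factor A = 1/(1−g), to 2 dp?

2.16

Convert to gains: g_wv = 0.962/3.2 = 0.3006; g_alb = 0.455/3.2 = 0.1422; g_ice = 0.3/3.2 = 0.09375.
Total gain g = 0.53655.
A = 1/(1 − 0.53655) = 2.16.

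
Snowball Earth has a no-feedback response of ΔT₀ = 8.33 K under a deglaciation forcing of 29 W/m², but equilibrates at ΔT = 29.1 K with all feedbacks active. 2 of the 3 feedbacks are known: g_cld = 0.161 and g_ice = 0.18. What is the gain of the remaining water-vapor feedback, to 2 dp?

0.37

Amplification A = ΔT/ΔT₀ = 29.1/8.33 = 3.493.
Total gain g = 1 − 1/A = 1 − 1/3.493 = 0.7137.
Known gains sum to 0.161 + 0.18 = 0.341.
g_wv = 0.7137 − 0.341 = 0.37.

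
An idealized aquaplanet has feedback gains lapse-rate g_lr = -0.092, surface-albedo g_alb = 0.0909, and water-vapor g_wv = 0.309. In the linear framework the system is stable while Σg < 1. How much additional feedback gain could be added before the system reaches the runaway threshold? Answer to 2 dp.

Current total gain = -0.092 + 0.0909 + 0.309 = 0.3079.
Margin to runaway = 1 − 0.3079 = 0.69.

0.69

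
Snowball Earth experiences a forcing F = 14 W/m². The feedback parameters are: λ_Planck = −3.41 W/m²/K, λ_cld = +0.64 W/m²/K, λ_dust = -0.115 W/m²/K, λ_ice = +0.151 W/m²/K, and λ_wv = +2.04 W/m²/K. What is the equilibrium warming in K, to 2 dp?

Net feedback parameter λ = (−3.41) + (+0.64) + (-0.115) + (+0.151) + (+2.04) = -0.694 W/m²/K.
ΔT = −F/λ = −14/(-0.694) = 20.17 K.

20.17 K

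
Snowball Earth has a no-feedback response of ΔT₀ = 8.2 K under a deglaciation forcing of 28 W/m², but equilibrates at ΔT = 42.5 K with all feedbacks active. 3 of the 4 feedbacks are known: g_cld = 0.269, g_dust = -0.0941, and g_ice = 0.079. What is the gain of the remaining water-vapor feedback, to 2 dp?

0.55

Amplification A = ΔT/ΔT₀ = 42.5/8.2 = 5.183.
Total gain g = 1 − 1/A = 1 − 1/5.183 = 0.8071.
Known gains sum to 0.269 − 0.0941 + 0.079 = 0.2539.
g_wv = 0.8071 − 0.2539 = 0.55.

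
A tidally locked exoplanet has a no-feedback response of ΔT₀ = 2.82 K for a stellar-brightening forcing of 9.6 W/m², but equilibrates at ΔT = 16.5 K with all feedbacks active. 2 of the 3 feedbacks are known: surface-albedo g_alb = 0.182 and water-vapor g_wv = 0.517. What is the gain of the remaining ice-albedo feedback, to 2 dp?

0.13

Amplification A = ΔT/ΔT₀ = 16.5/2.82 = 5.851.
Total gain g = 1 − 1/A = 1 − 1/5.851 = 0.8291.
Known gains sum to 0.182 + 0.517 = 0.699.
g_ice = 0.8291 − 0.699 = 0.13.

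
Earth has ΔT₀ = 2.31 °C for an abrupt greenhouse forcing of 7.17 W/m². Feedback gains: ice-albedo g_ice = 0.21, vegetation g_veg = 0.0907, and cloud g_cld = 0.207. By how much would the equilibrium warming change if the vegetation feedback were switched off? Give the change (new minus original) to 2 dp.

-0.73 °C

Original: g = 0.5077, ΔT = 2.31/(1−0.5077) = 4.6923 °C.
Without vegetation: g' = 0.417, ΔT' = 2.31/(1−0.417) = 3.9623 °C.
Change = 3.9623 − 4.6923 = -0.73 °C.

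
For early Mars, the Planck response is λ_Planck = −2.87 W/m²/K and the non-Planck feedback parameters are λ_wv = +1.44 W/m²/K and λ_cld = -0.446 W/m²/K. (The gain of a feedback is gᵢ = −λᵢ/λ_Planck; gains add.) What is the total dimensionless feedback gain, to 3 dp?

Convert to gains: g_wv = 1.44/2.87 = 0.5017; g_cld = -0.446/2.87 = -0.1554.
Total gain g = 0.3463.

0.346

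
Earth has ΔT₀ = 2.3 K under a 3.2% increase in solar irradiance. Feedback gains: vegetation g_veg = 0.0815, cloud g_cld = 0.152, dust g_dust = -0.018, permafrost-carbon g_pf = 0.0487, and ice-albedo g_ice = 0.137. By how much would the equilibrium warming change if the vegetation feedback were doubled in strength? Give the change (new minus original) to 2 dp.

Original: g = 0.4012, ΔT = 2.3/(1−0.4012) = 3.8410 K.
With doubled vegetation: g' = 0.4827, ΔT' = 2.3/(1−0.4827) = 4.4462 K.
Change = 4.4462 − 3.8410 = 0.61 K.

0.61 K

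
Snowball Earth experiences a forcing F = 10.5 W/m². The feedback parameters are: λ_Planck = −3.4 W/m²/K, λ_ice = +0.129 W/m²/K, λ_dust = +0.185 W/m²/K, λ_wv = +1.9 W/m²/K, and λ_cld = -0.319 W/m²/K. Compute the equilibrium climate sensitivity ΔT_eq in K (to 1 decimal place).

Net feedback parameter λ = (−3.4) + (+0.129) + (+0.185) + (+1.9) + (-0.319) = -1.505 W/m²/K.
ΔT = −F/λ = −10.5/(-1.505) = 7.0 K.

7.0 K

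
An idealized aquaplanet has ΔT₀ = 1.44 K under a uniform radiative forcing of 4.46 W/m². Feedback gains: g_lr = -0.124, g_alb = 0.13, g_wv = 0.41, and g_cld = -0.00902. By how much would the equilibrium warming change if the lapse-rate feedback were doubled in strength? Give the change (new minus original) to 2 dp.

-0.42 K

Original: g = 0.40698, ΔT = 1.44/(1−0.40698) = 2.4282 K.
With doubled lapse-rate: g' = 0.28298, ΔT' = 1.44/(1−0.28298) = 2.0083 K.
Change = 2.0083 − 2.4282 = -0.42 K.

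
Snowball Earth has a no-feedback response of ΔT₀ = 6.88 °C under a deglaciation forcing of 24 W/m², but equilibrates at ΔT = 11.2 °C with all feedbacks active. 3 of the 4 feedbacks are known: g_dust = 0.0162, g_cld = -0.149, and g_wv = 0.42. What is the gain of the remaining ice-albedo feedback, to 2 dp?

Amplification A = ΔT/ΔT₀ = 11.2/6.88 = 1.628.
Total gain g = 1 − 1/A = 1 − 1/1.628 = 0.3857.
Known gains sum to 0.0162 − 0.149 + 0.42 = 0.2872.
g_ice = 0.3857 − 0.2872 = 0.10.

0.10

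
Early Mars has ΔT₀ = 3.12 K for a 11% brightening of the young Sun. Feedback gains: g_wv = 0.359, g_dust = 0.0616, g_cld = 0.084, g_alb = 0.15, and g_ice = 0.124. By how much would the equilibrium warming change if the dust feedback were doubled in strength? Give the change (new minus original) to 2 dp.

Original: g = 0.7786, ΔT = 3.12/(1−0.7786) = 14.0921 K.
With doubled dust: g' = 0.8402, ΔT' = 3.12/(1−0.8402) = 19.5244 K.
Change = 19.5244 − 14.0921 = 5.43 K.

5.43 K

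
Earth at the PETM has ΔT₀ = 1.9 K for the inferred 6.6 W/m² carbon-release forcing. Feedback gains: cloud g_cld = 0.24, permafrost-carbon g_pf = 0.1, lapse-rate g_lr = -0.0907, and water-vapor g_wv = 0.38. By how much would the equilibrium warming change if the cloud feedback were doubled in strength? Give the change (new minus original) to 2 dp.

Original: g = 0.6293, ΔT = 1.9/(1−0.6293) = 5.1254 K.
With doubled cloud: g' = 0.8693, ΔT' = 1.9/(1−0.8693) = 14.5371 K.
Change = 14.5371 − 5.1254 = 9.41 K.

9.41 K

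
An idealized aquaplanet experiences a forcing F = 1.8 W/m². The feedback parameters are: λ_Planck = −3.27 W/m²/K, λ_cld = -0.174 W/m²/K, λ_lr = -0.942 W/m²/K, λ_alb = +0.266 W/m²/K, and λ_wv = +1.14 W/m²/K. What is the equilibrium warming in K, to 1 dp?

Net feedback parameter λ = (−3.27) + (-0.174) + (-0.942) + (+0.266) + (+1.14) = -2.98 W/m²/K.
ΔT = −F/λ = −1.8/(-2.98) = 0.6 K.

0.6 K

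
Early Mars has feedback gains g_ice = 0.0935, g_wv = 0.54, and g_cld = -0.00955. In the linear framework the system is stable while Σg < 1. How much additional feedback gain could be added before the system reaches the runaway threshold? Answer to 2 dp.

Current total gain = 0.0935 + 0.54 − 0.00955 = 0.62395.
Margin to runaway = 1 − 0.62395 = 0.38.

0.38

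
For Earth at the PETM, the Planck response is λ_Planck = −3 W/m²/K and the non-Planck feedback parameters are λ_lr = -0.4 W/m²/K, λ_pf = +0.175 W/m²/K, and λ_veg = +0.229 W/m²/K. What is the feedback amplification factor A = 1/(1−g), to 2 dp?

Convert to gains: g_lr = -0.4/3 = -0.1333; g_pf = 0.175/3 = 0.05833; g_veg = 0.229/3 = 0.07633.
Total gain g = 0.00136.
A = 1/(1 − 0.00136) = 1.00.

1.00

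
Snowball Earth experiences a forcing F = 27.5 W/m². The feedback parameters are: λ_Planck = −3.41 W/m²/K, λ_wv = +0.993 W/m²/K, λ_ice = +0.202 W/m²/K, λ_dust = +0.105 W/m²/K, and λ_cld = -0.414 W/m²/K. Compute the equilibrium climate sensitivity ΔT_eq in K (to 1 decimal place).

Net feedback parameter λ = (−3.41) + (+0.993) + (+0.202) + (+0.105) + (-0.414) = -2.524 W/m²/K.
ΔT = −F/λ = −27.5/(-2.524) = 10.9 K.

10.9 K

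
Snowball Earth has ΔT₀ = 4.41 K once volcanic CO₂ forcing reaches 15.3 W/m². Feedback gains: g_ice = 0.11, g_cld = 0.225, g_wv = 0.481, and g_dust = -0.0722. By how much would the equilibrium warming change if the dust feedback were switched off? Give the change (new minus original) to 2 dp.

6.75 K

Original: g = 0.7438, ΔT = 4.41/(1−0.7438) = 17.2131 K.
Without dust: g' = 0.816, ΔT' = 4.41/(1−0.816) = 23.9674 K.
Change = 23.9674 − 17.2131 = 6.75 K.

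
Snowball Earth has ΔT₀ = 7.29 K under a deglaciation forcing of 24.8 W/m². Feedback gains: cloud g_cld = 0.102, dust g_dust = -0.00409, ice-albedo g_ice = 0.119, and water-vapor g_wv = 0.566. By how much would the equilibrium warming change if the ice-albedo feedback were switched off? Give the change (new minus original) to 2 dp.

Original: g = 0.78291, ΔT = 7.29/(1−0.78291) = 33.5805 K.
Without ice-albedo: g' = 0.66391, ΔT' = 7.29/(1−0.66391) = 21.6906 K.
Change = 21.6906 − 33.5805 = -11.89 K.

-11.89 K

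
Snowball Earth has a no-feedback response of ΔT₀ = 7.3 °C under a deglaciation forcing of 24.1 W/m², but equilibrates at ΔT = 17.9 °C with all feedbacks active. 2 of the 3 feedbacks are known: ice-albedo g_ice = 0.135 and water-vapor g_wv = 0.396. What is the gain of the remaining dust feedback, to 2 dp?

Amplification A = ΔT/ΔT₀ = 17.9/7.3 = 2.452.
Total gain g = 1 − 1/A = 1 − 1/2.452 = 0.5922.
Known gains sum to 0.135 + 0.396 = 0.531.
g_dust = 0.5922 − 0.531 = 0.06.

0.06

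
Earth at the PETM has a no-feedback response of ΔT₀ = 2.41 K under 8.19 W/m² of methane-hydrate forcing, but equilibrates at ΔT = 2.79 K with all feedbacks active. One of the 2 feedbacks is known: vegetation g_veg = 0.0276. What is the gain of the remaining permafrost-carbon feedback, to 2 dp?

Amplification A = ΔT/ΔT₀ = 2.79/2.41 = 1.158.
Total gain g = 1 − 1/A = 1 − 1/1.158 = 0.1364.
The known gain is 0.0276.
g_pf = 0.1364 − 0.0276 = 0.11.

0.11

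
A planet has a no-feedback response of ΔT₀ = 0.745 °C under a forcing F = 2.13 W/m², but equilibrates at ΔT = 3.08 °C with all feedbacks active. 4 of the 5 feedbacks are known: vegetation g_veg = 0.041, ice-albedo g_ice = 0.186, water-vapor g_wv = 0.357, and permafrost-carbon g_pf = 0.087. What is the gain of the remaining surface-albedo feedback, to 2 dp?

0.09

Amplification A = ΔT/ΔT₀ = 3.08/0.745 = 4.134.
Total gain g = 1 − 1/A = 1 − 1/4.134 = 0.7581.
Known gains sum to 0.041 + 0.186 + 0.357 + 0.087 = 0.671.
g_alb = 0.7581 − 0.671 = 0.09.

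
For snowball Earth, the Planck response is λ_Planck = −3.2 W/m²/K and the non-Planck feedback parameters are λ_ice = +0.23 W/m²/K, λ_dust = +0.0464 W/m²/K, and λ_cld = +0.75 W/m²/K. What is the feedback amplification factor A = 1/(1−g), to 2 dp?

Convert to gains: g_ice = 0.23/3.2 = 0.07187; g_dust = 0.0464/3.2 = 0.0145; g_cld = 0.75/3.2 = 0.2344.
Total gain g = 0.32077.
A = 1/(1 − 0.32077) = 1.47.

1.47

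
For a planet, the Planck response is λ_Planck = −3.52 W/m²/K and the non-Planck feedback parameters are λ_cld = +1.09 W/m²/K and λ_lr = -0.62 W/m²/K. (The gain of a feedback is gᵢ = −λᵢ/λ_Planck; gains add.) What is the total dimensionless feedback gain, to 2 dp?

Convert to gains: g_cld = 1.09/3.52 = 0.3097; g_lr = -0.62/3.52 = -0.1761.
Total gain g = 0.1336.

0.13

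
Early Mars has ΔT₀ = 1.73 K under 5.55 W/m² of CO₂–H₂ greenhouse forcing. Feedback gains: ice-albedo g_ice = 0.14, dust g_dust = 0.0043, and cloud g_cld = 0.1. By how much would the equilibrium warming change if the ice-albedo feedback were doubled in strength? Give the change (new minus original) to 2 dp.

0.52 K

Original: g = 0.2443, ΔT = 1.73/(1−0.2443) = 2.2893 K.
With doubled ice-albedo: g' = 0.3843, ΔT' = 1.73/(1−0.3843) = 2.8098 K.
Change = 2.8098 − 2.2893 = 0.52 K.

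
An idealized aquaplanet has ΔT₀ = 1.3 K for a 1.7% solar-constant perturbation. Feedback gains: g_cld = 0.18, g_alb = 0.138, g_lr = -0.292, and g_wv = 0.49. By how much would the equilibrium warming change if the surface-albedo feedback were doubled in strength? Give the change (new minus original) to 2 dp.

Original: g = 0.516, ΔT = 1.3/(1−0.516) = 2.6860 K.
With doubled surface-albedo: g' = 0.654, ΔT' = 1.3/(1−0.654) = 3.7572 K.
Change = 3.7572 − 2.6860 = 1.07 K.

1.07 K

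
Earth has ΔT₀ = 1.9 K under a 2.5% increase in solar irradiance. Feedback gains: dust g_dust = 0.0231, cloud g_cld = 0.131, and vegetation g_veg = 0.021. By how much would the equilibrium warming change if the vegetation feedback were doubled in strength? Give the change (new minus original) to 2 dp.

Original: g = 0.1751, ΔT = 1.9/(1−0.1751) = 2.3033 K.
With doubled vegetation: g' = 0.1961, ΔT' = 1.9/(1−0.1961) = 2.3635 K.
Change = 2.3635 − 2.3033 = 0.06 K.

0.06 K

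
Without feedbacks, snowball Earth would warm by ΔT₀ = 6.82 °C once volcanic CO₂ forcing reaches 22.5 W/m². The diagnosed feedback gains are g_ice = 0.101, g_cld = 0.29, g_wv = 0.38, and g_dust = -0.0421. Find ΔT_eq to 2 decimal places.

25.16 °C

Total gain g = 0.101 + 0.29 + 0.38 − 0.0421 = 0.7289.
Amplification A = 1/(1 − 0.7289) = 3.689.
ΔT = 6.82 × 3.689 = 25.16 °C.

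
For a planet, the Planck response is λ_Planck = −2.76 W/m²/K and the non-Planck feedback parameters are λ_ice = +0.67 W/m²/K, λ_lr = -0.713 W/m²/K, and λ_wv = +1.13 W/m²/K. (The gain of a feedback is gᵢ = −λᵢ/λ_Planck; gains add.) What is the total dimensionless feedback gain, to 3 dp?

0.394

Convert to gains: g_ice = 0.67/2.76 = 0.2428; g_lr = -0.713/2.76 = -0.2583; g_wv = 1.13/2.76 = 0.4094.
Total gain g = 0.3939.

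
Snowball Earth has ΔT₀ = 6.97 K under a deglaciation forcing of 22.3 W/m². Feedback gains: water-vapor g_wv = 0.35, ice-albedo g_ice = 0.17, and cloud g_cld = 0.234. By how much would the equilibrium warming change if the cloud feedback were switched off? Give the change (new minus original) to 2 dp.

-13.81 K

Original: g = 0.754, ΔT = 6.97/(1−0.754) = 28.3333 K.
Without cloud: g' = 0.52, ΔT' = 6.97/(1−0.52) = 14.5208 K.
Change = 14.5208 − 28.3333 = -13.81 K.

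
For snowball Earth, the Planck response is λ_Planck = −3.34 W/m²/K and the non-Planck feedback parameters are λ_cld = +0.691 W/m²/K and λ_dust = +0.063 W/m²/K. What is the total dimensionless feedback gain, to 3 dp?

0.226

Convert to gains: g_cld = 0.691/3.34 = 0.2069; g_dust = 0.063/3.34 = 0.01886.
Total gain g = 0.22576.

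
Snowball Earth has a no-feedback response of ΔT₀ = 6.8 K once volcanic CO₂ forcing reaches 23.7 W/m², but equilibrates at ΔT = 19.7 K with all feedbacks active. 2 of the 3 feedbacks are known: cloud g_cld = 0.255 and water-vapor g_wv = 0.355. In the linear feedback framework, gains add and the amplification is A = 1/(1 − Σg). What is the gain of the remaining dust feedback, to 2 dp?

Amplification A = ΔT/ΔT₀ = 19.7/6.8 = 2.897.
Total gain g = 1 − 1/A = 1 − 1/2.897 = 0.6548.
Known gains sum to 0.255 + 0.355 = 0.61.
g_dust = 0.6548 − 0.61 = 0.04.

0.04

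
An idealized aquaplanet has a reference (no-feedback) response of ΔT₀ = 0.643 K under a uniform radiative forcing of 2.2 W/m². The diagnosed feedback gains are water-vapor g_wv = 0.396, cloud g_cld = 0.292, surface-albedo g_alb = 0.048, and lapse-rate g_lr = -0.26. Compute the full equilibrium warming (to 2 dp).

Total gain g = 0.396 + 0.292 + 0.048 − 0.26 = 0.476.
Amplification A = 1/(1 − 0.476) = 1.908.
ΔT = 0.643 × 1.908 = 1.23 K.

1.23 K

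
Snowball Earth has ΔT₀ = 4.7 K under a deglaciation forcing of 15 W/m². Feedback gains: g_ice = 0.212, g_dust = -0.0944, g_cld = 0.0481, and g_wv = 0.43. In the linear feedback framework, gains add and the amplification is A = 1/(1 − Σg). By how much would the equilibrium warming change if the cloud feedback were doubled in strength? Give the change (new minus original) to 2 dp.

1.57 K

Original: g = 0.5957, ΔT = 4.7/(1−0.5957) = 11.6250 K.
With doubled cloud: g' = 0.6438, ΔT' = 4.7/(1−0.6438) = 13.1948 K.
Change = 13.1948 − 11.6250 = 1.57 K.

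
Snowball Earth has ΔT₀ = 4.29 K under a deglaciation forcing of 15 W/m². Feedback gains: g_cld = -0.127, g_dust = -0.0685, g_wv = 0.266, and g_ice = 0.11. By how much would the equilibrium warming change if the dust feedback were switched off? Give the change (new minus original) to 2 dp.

Original: g = 0.1805, ΔT = 4.29/(1−0.1805) = 5.2349 K.
Without dust: g' = 0.249, ΔT' = 4.29/(1−0.249) = 5.7124 K.
Change = 5.7124 − 5.2349 = 0.48 K.

0.48 K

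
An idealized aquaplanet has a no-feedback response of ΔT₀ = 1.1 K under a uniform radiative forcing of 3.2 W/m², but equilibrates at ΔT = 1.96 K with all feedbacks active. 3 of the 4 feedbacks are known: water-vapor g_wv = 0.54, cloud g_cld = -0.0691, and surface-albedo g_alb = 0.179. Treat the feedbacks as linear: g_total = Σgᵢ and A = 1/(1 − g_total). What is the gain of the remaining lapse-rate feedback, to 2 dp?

Amplification A = ΔT/ΔT₀ = 1.96/1.1 = 1.782.
Total gain g = 1 − 1/A = 1 − 1/1.782 = 0.4388.
Known gains sum to 0.54 − 0.0691 + 0.179 = 0.6499.
g_lr = 0.4388 − 0.6499 = -0.21.

-0.21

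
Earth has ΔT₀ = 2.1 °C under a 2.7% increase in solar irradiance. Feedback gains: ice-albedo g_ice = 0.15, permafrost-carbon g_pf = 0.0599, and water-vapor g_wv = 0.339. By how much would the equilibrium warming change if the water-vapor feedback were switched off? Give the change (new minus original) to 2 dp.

-2.00 °C

Original: g = 0.5489, ΔT = 2.1/(1−0.5489) = 4.6553 °C.
Without water-vapor: g' = 0.2099, ΔT' = 2.1/(1−0.2099) = 2.6579 °C.
Change = 2.6579 − 4.6553 = -2.00 °C.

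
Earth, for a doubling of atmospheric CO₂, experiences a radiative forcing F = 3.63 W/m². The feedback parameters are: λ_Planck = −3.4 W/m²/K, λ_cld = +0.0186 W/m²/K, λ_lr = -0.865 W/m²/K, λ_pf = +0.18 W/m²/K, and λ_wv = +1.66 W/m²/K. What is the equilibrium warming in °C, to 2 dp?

1.51 °C

Net feedback parameter λ = (−3.4) + (+0.0186) + (-0.865) + (+0.18) + (+1.66) = -2.4064 W/m²/K.
ΔT = −F/λ = −3.63/(-2.4064) = 1.51 °C.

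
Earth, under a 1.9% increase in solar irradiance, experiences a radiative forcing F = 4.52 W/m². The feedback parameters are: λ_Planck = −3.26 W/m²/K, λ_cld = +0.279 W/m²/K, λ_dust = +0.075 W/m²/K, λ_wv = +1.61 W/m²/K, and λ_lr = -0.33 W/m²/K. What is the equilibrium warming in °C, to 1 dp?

Net feedback parameter λ = (−3.26) + (+0.279) + (+0.075) + (+1.61) + (-0.33) = -1.626 W/m²/K.
ΔT = −F/λ = −4.52/(-1.626) = 2.8 °C.

2.8 °C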